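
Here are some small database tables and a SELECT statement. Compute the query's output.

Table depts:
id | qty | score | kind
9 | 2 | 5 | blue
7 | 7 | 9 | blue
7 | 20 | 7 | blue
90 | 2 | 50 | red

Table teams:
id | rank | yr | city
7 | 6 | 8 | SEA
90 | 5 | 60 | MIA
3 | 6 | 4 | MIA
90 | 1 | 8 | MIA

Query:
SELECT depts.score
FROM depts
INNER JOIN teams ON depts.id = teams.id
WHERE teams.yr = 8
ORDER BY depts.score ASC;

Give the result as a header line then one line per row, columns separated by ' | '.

After JOIN teams (4 rows):
depts.id | depts.qty | depts.score | depts.kind | teams.id | teams.rank | teams.yr | teams.city
7 | 7 | 9 | blue | 7 | 6 | 8 | SEA
7 | 20 | 7 | blue | 7 | 6 | 8 | SEA
90 | 2 | 50 | red | 90 | 5 | 60 | MIA
90 | 2 | 50 | red | 90 | 1 | 8 | MIA
After WHERE (3 rows):
depts.id | depts.qty | depts.score | depts.kind | teams.id | teams.rank | teams.yr | teams.city
7 | 7 | 9 | blue | 7 | 6 | 8 | SEA
7 | 20 | 7 | blue | 7 | 6 | 8 | SEA
90 | 2 | 50 | red | 90 | 1 | 8 | MIA
After SELECT (3 rows):
depts.score
9
7
50
After ORDER BY (3 rows):
depts.score
7
9
50

== RESULT ==
depts.score
7
9
50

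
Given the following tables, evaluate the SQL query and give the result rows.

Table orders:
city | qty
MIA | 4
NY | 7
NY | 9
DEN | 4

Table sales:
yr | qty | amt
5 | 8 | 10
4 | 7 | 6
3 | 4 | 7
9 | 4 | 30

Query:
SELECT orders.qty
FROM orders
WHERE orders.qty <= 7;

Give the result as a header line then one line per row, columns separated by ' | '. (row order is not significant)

== RESULT ==
orders.qty
4
7
4

Derivation:
After WHERE (3 rows):
orders.city | orders.qty
MIA | 4
NY | 7
DEN | 4
After SELECT (3 rows):
orders.qty
4
7
4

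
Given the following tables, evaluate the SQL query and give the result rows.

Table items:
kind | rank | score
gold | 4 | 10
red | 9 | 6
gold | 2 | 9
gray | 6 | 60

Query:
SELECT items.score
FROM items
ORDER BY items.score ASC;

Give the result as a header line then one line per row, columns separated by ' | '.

After SELECT (4 rows):
items.score
10
6
9
60
After ORDER BY (4 rows):
items.score
6
9
10
60

== RESULT ==
items.score
6
9
10
60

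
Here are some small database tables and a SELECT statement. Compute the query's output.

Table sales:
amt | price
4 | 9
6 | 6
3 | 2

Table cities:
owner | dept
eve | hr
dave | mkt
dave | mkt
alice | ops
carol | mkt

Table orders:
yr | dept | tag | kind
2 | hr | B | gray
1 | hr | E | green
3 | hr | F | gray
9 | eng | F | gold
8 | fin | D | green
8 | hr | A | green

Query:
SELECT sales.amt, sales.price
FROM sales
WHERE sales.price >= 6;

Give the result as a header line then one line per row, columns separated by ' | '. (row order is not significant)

After WHERE (2 rows):
sales.amt | sales.price
4 | 9
6 | 6
After SELECT (2 rows):
sales.amt | sales.price
4 | 9
6 | 6

== RESULT ==
sales.amt | sales.price
4 | 9
6 | 6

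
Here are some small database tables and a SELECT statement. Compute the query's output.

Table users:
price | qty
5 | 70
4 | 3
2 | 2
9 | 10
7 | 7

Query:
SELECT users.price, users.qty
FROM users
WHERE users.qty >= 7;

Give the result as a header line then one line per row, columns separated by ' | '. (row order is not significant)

== RESULT ==
users.price | users.qty
5 | 70
9 | 10
7 | 7

Derivation:
After WHERE (3 rows):
users.price | users.qty
5 | 70
9 | 10
7 | 7
After SELECT (3 rows):
users.price | users.qty
5 | 70
9 | 10
7 | 7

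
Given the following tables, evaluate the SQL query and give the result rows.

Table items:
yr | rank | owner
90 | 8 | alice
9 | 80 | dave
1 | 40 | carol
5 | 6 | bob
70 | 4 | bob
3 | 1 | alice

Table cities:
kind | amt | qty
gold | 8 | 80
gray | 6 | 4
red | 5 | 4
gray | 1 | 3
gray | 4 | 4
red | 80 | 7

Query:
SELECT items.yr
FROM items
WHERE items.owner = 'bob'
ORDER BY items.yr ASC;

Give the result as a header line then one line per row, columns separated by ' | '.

After WHERE (2 rows):
items.yr | items.rank | items.owner
5 | 6 | bob
70 | 4 | bob
After SELECT (2 rows):
items.yr
5
70
After ORDER BY (2 rows):
items.yr
5
70

== RESULT ==
items.yr
5
70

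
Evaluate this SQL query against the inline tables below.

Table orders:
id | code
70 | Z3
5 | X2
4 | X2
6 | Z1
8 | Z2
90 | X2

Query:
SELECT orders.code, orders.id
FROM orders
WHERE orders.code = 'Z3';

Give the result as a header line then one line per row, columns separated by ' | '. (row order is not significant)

== RESULT ==
orders.code | orders.id
Z3 | 70

Derivation:
After WHERE (1 rows):
orders.id | orders.code
70 | Z3
After SELECT (1 rows):
orders.code | orders.id
Z3 | 70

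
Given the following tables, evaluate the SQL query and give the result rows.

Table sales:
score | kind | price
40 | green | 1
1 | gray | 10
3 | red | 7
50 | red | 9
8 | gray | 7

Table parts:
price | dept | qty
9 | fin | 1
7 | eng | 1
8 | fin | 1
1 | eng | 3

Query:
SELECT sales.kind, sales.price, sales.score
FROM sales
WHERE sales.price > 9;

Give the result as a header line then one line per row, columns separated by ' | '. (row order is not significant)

After WHERE (1 rows):
sales.score | sales.kind | sales.price
1 | gray | 10
After SELECT (1 rows):
sales.kind | sales.price | sales.score
gray | 10 | 1

== RESULT ==
sales.kind | sales.price | sales.score
gray | 10 | 1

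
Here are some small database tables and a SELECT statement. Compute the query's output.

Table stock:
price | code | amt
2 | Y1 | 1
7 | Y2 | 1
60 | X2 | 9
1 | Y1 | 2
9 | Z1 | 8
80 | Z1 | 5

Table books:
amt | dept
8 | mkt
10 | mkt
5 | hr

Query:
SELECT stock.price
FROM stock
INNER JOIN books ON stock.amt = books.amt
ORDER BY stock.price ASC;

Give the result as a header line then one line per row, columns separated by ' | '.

After JOIN books (2 rows):
stock.price | stock.code | stock.amt | books.amt | books.dept
9 | Z1 | 8 | 8 | mkt
80 | Z1 | 5 | 5 | hr
After SELECT (2 rows):
stock.price
9
80
After ORDER BY (2 rows):
stock.price
9
80

== RESULT ==
stock.price
9
80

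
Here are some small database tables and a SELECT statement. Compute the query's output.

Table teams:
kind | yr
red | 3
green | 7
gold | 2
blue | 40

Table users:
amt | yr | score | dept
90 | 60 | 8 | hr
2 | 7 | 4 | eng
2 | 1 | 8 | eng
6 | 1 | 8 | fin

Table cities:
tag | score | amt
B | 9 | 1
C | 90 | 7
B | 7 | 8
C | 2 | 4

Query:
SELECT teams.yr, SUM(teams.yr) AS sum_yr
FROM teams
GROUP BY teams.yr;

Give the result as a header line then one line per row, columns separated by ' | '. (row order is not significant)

== RESULT ==
teams.yr | sum_yr
3 | 3
7 | 7
2 | 2
40 | 40

Derivation:
After GROUP BY (4 rows):
teams.yr | sum_yr
3 | 3
7 | 7
2 | 2
40 | 40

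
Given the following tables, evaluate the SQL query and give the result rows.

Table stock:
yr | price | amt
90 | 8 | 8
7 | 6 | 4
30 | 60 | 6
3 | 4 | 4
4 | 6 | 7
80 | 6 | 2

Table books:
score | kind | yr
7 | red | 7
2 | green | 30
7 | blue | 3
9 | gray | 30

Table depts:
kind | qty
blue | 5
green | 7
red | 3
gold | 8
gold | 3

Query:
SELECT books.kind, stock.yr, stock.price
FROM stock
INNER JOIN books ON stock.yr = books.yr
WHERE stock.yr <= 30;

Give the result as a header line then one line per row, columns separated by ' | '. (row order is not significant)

== RESULT ==
books.kind | stock.yr | stock.price
red | 7 | 6
green | 30 | 60
gray | 30 | 60
blue | 3 | 4

Derivation:
After JOIN books (4 rows):
stock.yr | stock.price | stock.amt | books.score | books.kind | books.yr
7 | 6 | 4 | 7 | red | 7
30 | 60 | 6 | 2 | green | 30
30 | 60 | 6 | 9 | gray | 30
3 | 4 | 4 | 7 | blue | 3
After WHERE (4 rows):
stock.yr | stock.price | stock.amt | books.score | books.kind | books.yr
7 | 6 | 4 | 7 | red | 7
30 | 60 | 6 | 2 | green | 30
30 | 60 | 6 | 9 | gray | 30
3 | 4 | 4 | 7 | blue | 3
After SELECT (4 rows):
books.kind | stock.yr | stock.price
red | 7 | 6
green | 30 | 60
gray | 30 | 60
blue | 3 | 4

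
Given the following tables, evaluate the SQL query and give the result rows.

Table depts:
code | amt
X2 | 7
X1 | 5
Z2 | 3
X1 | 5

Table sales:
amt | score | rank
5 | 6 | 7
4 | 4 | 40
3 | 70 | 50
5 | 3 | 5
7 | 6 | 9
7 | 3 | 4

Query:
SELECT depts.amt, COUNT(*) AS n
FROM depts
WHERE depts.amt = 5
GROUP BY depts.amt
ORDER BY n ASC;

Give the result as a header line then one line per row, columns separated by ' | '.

== RESULT ==
depts.amt | n
5 | 2

Derivation:
After WHERE (2 rows):
depts.code | depts.amt
X1 | 5
X1 | 5
After GROUP BY (1 rows):
depts.amt | n
5 | 2
After ORDER BY (1 rows):
depts.amt | n
5 | 2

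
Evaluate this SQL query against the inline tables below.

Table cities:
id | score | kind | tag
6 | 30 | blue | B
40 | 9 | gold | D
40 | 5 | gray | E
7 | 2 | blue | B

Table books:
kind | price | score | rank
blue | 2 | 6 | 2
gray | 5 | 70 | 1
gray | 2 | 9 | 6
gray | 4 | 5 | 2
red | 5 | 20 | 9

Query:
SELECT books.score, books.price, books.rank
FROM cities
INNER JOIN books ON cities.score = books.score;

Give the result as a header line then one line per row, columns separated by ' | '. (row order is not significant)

After JOIN books (2 rows):
cities.id | cities.score | cities.kind | cities.tag | books.kind | books.price | books.score | books.rank
40 | 9 | gold | D | gray | 2 | 9 | 6
40 | 5 | gray | E | gray | 4 | 5 | 2
After SELECT (2 rows):
books.score | books.price | books.rank
9 | 2 | 6
5 | 4 | 2

== RESULT ==
books.score | books.price | books.rank
9 | 2 | 6
5 | 4 | 2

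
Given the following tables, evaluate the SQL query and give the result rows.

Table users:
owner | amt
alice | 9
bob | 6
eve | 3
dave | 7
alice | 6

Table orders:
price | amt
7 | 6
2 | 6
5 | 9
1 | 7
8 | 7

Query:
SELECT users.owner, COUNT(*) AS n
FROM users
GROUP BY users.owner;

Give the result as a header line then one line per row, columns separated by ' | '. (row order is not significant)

== RESULT ==
users.owner | n
alice | 2
bob | 1
eve | 1
dave | 1

Derivation:
After GROUP BY (4 rows):
users.owner | n
alice | 2
bob | 1
eve | 1
dave | 1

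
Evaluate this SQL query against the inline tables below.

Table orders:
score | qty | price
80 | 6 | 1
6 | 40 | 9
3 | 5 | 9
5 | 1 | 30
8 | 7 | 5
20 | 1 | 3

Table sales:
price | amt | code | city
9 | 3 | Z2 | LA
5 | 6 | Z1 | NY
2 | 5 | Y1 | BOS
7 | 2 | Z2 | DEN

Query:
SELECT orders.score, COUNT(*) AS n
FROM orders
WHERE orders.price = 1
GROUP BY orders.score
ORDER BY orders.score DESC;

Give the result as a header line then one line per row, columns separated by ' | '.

After WHERE (1 rows):
orders.score | orders.qty | orders.price
80 | 6 | 1
After GROUP BY (1 rows):
orders.score | n
80 | 1
After ORDER BY (1 rows):
orders.score | n
80 | 1

== RESULT ==
orders.score | n
80 | 1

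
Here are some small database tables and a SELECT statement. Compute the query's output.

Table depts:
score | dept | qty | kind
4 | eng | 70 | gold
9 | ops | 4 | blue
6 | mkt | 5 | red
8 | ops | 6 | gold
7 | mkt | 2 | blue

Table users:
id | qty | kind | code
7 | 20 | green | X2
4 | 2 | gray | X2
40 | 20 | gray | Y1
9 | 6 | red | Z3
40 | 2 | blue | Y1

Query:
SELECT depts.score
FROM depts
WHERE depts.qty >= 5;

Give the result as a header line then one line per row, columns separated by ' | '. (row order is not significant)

After WHERE (3 rows):
depts.score | depts.dept | depts.qty | depts.kind
4 | eng | 70 | gold
6 | mkt | 5 | red
8 | ops | 6 | gold
After SELECT (3 rows):
depts.score
4
6
8

== RESULT ==
depts.score
4
6
8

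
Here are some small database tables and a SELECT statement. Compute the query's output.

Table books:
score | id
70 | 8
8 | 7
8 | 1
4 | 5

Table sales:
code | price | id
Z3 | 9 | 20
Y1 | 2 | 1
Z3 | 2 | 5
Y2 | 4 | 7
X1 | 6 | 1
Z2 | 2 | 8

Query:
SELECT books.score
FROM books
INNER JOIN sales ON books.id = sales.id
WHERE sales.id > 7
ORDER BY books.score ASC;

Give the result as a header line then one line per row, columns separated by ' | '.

== RESULT ==
books.score
70

Derivation:
After JOIN sales (5 rows):
books.score | books.id | sales.code | sales.price | sales.id
70 | 8 | Z2 | 2 | 8
8 | 7 | Y2 | 4 | 7
8 | 1 | Y1 | 2 | 1
8 | 1 | X1 | 6 | 1
4 | 5 | Z3 | 2 | 5
After WHERE (1 rows):
books.score | books.id | sales.code | sales.price | sales.id
70 | 8 | Z2 | 2 | 8
After SELECT (1 rows):
books.score
70
After ORDER BY (1 rows):
books.score
70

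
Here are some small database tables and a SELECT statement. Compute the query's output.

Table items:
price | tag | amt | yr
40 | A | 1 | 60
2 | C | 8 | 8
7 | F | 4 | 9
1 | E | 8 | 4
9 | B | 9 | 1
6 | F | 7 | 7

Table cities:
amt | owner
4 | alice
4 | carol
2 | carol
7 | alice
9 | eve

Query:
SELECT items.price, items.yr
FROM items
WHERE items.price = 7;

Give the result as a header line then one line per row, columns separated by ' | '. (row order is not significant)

After WHERE (1 rows):
items.price | items.tag | items.amt | items.yr
7 | F | 4 | 9
After SELECT (1 rows):
items.price | items.yr
7 | 9

== RESULT ==
items.price | items.yr
7 | 9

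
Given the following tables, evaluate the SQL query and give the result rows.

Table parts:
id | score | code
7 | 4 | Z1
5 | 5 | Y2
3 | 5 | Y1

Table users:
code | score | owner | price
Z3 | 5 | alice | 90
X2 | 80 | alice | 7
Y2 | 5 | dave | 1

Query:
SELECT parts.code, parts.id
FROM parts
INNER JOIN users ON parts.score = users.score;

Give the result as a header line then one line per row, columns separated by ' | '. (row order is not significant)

== RESULT ==
parts.code | parts.id
Y2 | 5
Y2 | 5
Y1 | 3
Y1 | 3

Derivation:
After JOIN users (4 rows):
parts.id | parts.score | parts.code | users.code | users.score | users.owner | users.price
5 | 5 | Y2 | Z3 | 5 | alice | 90
5 | 5 | Y2 | Y2 | 5 | dave | 1
3 | 5 | Y1 | Z3 | 5 | alice | 90
3 | 5 | Y1 | Y2 | 5 | dave | 1
After SELECT (4 rows):
parts.code | parts.id
Y2 | 5
Y2 | 5
Y1 | 3
Y1 | 3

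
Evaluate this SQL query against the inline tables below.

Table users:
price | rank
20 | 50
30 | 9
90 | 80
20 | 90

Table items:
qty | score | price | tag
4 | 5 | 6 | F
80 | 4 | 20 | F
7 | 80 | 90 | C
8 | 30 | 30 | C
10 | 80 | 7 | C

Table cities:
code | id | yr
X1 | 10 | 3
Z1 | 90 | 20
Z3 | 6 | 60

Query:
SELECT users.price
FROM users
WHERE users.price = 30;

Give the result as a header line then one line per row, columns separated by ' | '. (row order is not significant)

== RESULT ==
users.price
30

Derivation:
After WHERE (1 rows):
users.price | users.rank
30 | 9
After SELECT (1 rows):
users.price
30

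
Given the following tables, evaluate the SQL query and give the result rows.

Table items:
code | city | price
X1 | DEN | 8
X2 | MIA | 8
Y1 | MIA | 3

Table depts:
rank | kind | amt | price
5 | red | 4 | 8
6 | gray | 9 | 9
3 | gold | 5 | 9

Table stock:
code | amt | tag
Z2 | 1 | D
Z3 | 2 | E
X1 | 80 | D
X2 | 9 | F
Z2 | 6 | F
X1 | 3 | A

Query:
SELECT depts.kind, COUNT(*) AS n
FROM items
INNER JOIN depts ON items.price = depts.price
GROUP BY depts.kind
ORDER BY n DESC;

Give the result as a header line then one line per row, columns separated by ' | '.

After JOIN depts (2 rows):
items.code | items.city | items.price | depts.rank | depts.kind | depts.amt | depts.price
X1 | DEN | 8 | 5 | red | 4 | 8
X2 | MIA | 8 | 5 | red | 4 | 8
After GROUP BY (1 rows):
depts.kind | n
red | 2
After ORDER BY (1 rows):
depts.kind | n
red | 2

== RESULT ==
depts.kind | n
red | 2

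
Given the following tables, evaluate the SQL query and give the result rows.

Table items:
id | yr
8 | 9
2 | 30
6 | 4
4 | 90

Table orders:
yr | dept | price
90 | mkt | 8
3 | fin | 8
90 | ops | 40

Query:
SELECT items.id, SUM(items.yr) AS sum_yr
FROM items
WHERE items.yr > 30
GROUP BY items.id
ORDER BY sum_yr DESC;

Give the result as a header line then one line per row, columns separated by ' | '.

After WHERE (1 rows):
items.id | items.yr
4 | 90
After GROUP BY (1 rows):
items.id | sum_yr
4 | 90
After ORDER BY (1 rows):
items.id | sum_yr
4 | 90

== RESULT ==
items.id | sum_yr
4 | 90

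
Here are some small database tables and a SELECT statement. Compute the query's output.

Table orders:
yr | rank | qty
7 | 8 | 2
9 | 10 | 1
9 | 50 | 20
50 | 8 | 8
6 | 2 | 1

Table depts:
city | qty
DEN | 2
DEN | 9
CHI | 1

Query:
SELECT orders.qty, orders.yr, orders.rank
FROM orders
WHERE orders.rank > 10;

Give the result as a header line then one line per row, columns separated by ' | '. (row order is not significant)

== RESULT ==
orders.qty | orders.yr | orders.rank
20 | 9 | 50

Derivation:
After WHERE (1 rows):
orders.yr | orders.rank | orders.qty
9 | 50 | 20
After SELECT (1 rows):
orders.qty | orders.yr | orders.rank
20 | 9 | 50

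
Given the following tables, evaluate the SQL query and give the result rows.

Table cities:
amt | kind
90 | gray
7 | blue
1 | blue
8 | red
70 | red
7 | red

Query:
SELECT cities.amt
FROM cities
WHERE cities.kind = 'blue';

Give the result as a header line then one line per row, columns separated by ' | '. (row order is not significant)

After WHERE (2 rows):
cities.amt | cities.kind
7 | blue
1 | blue
After SELECT (2 rows):
cities.amt
7
1

== RESULT ==
cities.amt
7
1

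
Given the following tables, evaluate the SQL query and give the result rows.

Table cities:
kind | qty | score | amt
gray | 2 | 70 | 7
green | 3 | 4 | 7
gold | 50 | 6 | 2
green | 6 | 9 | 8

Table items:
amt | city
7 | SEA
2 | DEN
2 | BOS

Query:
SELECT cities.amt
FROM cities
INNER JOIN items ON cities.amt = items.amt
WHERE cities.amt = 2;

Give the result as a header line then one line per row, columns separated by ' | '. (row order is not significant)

After JOIN items (4 rows):
cities.kind | cities.qty | cities.score | cities.amt | items.amt | items.city
gray | 2 | 70 | 7 | 7 | SEA
green | 3 | 4 | 7 | 7 | SEA
gold | 50 | 6 | 2 | 2 | DEN
gold | 50 | 6 | 2 | 2 | BOS
After WHERE (2 rows):
cities.kind | cities.qty | cities.score | cities.amt | items.amt | items.city
gold | 50 | 6 | 2 | 2 | DEN
gold | 50 | 6 | 2 | 2 | BOS
After SELECT (2 rows):
cities.amt
2
2

== RESULT ==
cities.amt
2
2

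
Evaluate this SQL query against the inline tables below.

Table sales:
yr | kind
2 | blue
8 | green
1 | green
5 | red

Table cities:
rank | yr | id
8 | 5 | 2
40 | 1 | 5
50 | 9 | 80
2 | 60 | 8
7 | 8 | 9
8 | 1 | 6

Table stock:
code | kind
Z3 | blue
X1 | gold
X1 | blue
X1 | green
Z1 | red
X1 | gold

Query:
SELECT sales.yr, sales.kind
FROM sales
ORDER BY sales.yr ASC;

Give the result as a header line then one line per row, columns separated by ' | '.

After SELECT (4 rows):
sales.yr | sales.kind
2 | blue
8 | green
1 | green
5 | red
After ORDER BY (4 rows):
sales.yr | sales.kind
1 | green
2 | blue
5 | red
8 | green

== RESULT ==
sales.yr | sales.kind
1 | green
2 | blue
5 | red
8 | green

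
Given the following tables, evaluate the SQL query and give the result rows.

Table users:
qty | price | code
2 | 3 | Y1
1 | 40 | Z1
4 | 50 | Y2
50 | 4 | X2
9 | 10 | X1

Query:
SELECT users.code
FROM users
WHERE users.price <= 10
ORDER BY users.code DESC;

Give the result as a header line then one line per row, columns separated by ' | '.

== RESULT ==
users.code
Y1
X2
X1

Derivation:
After WHERE (3 rows):
users.qty | users.price | users.code
2 | 3 | Y1
50 | 4 | X2
9 | 10 | X1
After SELECT (3 rows):
users.code
Y1
X2
X1
After ORDER BY (3 rows):
users.code
Y1
X2
X1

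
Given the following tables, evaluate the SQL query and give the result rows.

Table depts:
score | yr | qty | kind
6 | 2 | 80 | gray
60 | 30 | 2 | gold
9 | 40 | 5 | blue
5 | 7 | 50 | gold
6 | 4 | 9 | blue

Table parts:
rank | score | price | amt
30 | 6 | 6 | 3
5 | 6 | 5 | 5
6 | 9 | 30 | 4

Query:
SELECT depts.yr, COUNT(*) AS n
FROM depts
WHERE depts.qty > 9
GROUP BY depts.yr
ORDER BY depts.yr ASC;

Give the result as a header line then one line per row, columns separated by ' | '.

After WHERE (2 rows):
depts.score | depts.yr | depts.qty | depts.kind
6 | 2 | 80 | gray
5 | 7 | 50 | gold
After GROUP BY (2 rows):
depts.yr | n
2 | 1
7 | 1
After ORDER BY (2 rows):
depts.yr | n
2 | 1
7 | 1

== RESULT ==
depts.yr | n
2 | 1
7 | 1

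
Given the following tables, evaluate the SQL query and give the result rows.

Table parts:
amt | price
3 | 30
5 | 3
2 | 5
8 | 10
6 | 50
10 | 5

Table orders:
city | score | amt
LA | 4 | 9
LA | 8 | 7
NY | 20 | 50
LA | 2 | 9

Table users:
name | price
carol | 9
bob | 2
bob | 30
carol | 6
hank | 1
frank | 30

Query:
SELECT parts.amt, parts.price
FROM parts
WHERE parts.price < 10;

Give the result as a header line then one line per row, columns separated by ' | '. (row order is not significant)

== RESULT ==
parts.amt | parts.price
5 | 3
2 | 5
10 | 5

Derivation:
After WHERE (3 rows):
parts.amt | parts.price
5 | 3
2 | 5
10 | 5
After SELECT (3 rows):
parts.amt | parts.price
5 | 3
2 | 5
10 | 5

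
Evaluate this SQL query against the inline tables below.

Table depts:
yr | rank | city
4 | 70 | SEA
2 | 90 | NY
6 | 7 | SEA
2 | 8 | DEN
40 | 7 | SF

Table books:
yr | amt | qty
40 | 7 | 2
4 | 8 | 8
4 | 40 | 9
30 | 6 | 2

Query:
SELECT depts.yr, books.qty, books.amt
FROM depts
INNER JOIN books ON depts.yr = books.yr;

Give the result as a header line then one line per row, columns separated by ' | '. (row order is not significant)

== RESULT ==
depts.yr | books.qty | books.amt
4 | 8 | 8
4 | 9 | 40
40 | 2 | 7

Derivation:
After JOIN books (3 rows):
depts.yr | depts.rank | depts.city | books.yr | books.amt | books.qty
4 | 70 | SEA | 4 | 8 | 8
4 | 70 | SEA | 4 | 40 | 9
40 | 7 | SF | 40 | 7 | 2
After SELECT (3 rows):
depts.yr | books.qty | books.amt
4 | 8 | 8
4 | 9 | 40
40 | 2 | 7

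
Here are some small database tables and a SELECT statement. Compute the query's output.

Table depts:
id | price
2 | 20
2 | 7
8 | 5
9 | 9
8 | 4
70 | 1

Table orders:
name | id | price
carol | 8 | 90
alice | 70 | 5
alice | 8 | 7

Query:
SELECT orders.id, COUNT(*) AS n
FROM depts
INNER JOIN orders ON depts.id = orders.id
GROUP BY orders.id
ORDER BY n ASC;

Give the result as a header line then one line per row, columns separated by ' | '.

After JOIN orders (5 rows):
depts.id | depts.price | orders.name | orders.id | orders.price
8 | 5 | carol | 8 | 90
8 | 5 | alice | 8 | 7
8 | 4 | carol | 8 | 90
8 | 4 | alice | 8 | 7
70 | 1 | alice | 70 | 5
After GROUP BY (2 rows):
orders.id | n
8 | 4
70 | 1
After ORDER BY (2 rows):
orders.id | n
70 | 1
8 | 4

== RESULT ==
orders.id | n
70 | 1
8 | 4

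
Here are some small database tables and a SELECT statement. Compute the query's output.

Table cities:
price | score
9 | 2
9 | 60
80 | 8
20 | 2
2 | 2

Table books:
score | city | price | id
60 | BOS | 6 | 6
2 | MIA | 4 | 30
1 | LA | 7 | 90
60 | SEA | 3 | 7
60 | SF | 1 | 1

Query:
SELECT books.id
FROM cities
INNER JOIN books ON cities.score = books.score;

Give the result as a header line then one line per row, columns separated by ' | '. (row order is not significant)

== RESULT ==
books.id
30
6
7
1
30
30

Derivation:
After JOIN books (6 rows):
cities.price | cities.score | books.score | books.city | books.price | books.id
9 | 2 | 2 | MIA | 4 | 30
9 | 60 | 60 | BOS | 6 | 6
9 | 60 | 60 | SEA | 3 | 7
9 | 60 | 60 | SF | 1 | 1
20 | 2 | 2 | MIA | 4 | 30
2 | 2 | 2 | MIA | 4 | 30
After SELECT (6 rows):
books.id
30
6
7
1
30
30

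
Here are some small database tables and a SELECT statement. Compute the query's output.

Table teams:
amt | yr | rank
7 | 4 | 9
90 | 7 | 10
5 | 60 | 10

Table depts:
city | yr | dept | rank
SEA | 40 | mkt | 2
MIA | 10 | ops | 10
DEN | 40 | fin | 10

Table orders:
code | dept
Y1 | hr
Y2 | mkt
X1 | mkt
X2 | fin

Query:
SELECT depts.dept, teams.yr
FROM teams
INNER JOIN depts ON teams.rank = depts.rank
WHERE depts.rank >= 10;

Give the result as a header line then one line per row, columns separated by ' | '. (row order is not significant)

After JOIN depts (4 rows):
teams.amt | teams.yr | teams.rank | depts.city | depts.yr | depts.dept | depts.rank
90 | 7 | 10 | MIA | 10 | ops | 10
90 | 7 | 10 | DEN | 40 | fin | 10
5 | 60 | 10 | MIA | 10 | ops | 10
5 | 60 | 10 | DEN | 40 | fin | 10
After WHERE (4 rows):
teams.amt | teams.yr | teams.rank | depts.city | depts.yr | depts.dept | depts.rank
90 | 7 | 10 | MIA | 10 | ops | 10
90 | 7 | 10 | DEN | 40 | fin | 10
5 | 60 | 10 | MIA | 10 | ops | 10
5 | 60 | 10 | DEN | 40 | fin | 10
After SELECT (4 rows):
depts.dept | teams.yr
ops | 7
fin | 7
ops | 60
fin | 60

== RESULT ==
depts.dept | teams.yr
ops | 7
fin | 7
ops | 60
fin | 60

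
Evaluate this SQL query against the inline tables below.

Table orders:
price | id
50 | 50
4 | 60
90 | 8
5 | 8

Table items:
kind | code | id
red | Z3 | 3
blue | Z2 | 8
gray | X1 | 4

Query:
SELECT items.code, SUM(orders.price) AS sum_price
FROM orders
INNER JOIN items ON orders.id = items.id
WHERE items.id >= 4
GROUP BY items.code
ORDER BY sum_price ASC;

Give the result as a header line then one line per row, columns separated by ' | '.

After JOIN items (2 rows):
orders.price | orders.id | items.kind | items.code | items.id
90 | 8 | blue | Z2 | 8
5 | 8 | blue | Z2 | 8
After WHERE (2 rows):
orders.price | orders.id | items.kind | items.code | items.id
90 | 8 | blue | Z2 | 8
5 | 8 | blue | Z2 | 8
After GROUP BY (1 rows):
items.code | sum_price
Z2 | 95
After ORDER BY (1 rows):
items.code | sum_price
Z2 | 95

== RESULT ==
items.code | sum_price
Z2 | 95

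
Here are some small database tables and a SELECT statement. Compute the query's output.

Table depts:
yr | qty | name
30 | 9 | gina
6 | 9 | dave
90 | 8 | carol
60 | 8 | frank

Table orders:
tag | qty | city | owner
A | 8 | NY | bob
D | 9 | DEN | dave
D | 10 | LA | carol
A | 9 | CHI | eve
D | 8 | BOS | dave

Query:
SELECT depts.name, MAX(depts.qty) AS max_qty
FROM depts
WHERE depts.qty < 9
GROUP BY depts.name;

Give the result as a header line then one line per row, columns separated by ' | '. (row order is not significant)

== RESULT ==
depts.name | max_qty
carol | 8
frank | 8

Derivation:
After WHERE (2 rows):
depts.yr | depts.qty | depts.name
90 | 8 | carol
60 | 8 | frank
After GROUP BY (2 rows):
depts.name | max_qty
carol | 8
frank | 8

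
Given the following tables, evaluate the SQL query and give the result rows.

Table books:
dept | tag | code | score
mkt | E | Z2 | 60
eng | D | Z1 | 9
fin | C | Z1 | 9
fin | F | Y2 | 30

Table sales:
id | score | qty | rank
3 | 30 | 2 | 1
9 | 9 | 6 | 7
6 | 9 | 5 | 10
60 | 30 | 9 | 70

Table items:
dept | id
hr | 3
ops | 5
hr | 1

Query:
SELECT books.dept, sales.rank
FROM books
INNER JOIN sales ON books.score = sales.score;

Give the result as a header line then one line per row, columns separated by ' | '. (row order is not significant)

== RESULT ==
books.dept | sales.rank
eng | 7
eng | 10
fin | 7
fin | 10
fin | 1
fin | 70

Derivation:
After JOIN sales (6 rows):
books.dept | books.tag | books.code | books.score | sales.id | sales.score | sales.qty | sales.rank
eng | D | Z1 | 9 | 9 | 9 | 6 | 7
eng | D | Z1 | 9 | 6 | 9 | 5 | 10
fin | C | Z1 | 9 | 9 | 9 | 6 | 7
fin | C | Z1 | 9 | 6 | 9 | 5 | 10
fin | F | Y2 | 30 | 3 | 30 | 2 | 1
fin | F | Y2 | 30 | 60 | 30 | 9 | 70
After SELECT (6 rows):
books.dept | sales.rank
eng | 7
eng | 10
fin | 7
fin | 10
fin | 1
fin | 70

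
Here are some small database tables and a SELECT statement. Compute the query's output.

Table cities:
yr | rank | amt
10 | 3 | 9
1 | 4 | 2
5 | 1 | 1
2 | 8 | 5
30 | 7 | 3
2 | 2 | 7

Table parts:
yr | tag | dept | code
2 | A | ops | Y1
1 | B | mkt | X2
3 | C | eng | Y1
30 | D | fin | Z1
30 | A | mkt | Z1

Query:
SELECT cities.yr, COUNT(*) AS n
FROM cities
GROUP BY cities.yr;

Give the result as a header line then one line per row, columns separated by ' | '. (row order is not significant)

== RESULT ==
cities.yr | n
10 | 1
1 | 1
5 | 1
2 | 2
30 | 1

Derivation:
After GROUP BY (5 rows):
cities.yr | n
10 | 1
1 | 1
5 | 1
2 | 2
30 | 1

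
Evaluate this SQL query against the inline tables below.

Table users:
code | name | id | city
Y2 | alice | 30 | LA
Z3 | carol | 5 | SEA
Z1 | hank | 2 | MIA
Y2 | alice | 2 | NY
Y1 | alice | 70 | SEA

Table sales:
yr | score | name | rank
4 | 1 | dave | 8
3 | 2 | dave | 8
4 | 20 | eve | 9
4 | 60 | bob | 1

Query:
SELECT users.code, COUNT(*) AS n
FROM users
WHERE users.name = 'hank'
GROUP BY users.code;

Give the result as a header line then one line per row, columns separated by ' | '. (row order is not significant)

== RESULT ==
users.code | n
Z1 | 1

Derivation:
After WHERE (1 rows):
users.code | users.name | users.id | users.city
Z1 | hank | 2 | MIA
After GROUP BY (1 rows):
users.code | n
Z1 | 1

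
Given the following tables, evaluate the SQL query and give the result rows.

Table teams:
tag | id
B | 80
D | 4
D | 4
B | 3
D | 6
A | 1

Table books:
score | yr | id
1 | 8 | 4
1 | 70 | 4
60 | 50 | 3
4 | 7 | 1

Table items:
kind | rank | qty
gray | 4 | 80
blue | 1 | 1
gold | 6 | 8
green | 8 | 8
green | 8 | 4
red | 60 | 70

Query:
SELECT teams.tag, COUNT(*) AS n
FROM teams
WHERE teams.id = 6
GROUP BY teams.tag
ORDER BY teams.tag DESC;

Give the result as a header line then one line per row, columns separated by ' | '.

== RESULT ==
teams.tag | n
D | 1

Derivation:
After WHERE (1 rows):
teams.tag | teams.id
D | 6
After GROUP BY (1 rows):
teams.tag | n
D | 1
After ORDER BY (1 rows):
teams.tag | n
D | 1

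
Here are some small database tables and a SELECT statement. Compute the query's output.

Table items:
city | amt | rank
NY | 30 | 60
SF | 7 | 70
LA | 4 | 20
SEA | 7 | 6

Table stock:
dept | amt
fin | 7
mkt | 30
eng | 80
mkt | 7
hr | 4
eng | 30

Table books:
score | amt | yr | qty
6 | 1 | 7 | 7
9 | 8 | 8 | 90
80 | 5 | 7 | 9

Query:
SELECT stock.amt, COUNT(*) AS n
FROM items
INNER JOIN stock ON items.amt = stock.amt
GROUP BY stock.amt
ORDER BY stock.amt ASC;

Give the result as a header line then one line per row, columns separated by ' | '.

After JOIN stock (7 rows):
items.city | items.amt | items.rank | stock.dept | stock.amt
NY | 30 | 60 | mkt | 30
NY | 30 | 60 | eng | 30
SF | 7 | 70 | fin | 7
SF | 7 | 70 | mkt | 7
LA | 4 | 20 | hr | 4
SEA | 7 | 6 | fin | 7
SEA | 7 | 6 | mkt | 7
After GROUP BY (3 rows):
stock.amt | n
30 | 2
7 | 4
4 | 1
After ORDER BY (3 rows):
stock.amt | n
4 | 1
7 | 4
30 | 2

== RESULT ==
stock.amt | n
4 | 1
7 | 4
30 | 2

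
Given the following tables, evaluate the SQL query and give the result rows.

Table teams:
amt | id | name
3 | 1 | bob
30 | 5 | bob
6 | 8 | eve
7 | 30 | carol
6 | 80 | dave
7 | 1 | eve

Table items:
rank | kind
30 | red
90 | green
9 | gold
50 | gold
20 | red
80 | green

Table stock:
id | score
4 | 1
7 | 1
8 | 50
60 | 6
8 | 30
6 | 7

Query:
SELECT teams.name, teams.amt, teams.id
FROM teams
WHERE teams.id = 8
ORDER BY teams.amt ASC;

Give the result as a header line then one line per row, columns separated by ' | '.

== RESULT ==
teams.name | teams.amt | teams.id
eve | 6 | 8

Derivation:
After WHERE (1 rows):
teams.amt | teams.id | teams.name
6 | 8 | eve
After SELECT (1 rows):
teams.name | teams.amt | teams.id
eve | 6 | 8
After ORDER BY (1 rows):
teams.name | teams.amt | teams.id
eve | 6 | 8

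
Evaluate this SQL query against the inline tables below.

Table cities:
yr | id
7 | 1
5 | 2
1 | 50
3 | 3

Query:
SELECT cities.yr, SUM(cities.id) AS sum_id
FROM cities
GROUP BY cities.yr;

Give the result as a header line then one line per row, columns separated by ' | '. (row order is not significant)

After GROUP BY (4 rows):
cities.yr | sum_id
7 | 1
5 | 2
1 | 50
3 | 3

== RESULT ==
cities.yr | sum_id
7 | 1
5 | 2
1 | 50
3 | 3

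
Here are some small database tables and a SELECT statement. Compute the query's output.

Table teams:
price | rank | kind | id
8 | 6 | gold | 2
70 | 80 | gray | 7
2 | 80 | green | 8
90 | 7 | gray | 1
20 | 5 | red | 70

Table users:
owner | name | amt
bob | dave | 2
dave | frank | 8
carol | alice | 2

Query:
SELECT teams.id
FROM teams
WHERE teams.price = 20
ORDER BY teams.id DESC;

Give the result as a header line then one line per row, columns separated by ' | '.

== RESULT ==
teams.id
70

Derivation:
After WHERE (1 rows):
teams.price | teams.rank | teams.kind | teams.id
20 | 5 | red | 70
After SELECT (1 rows):
teams.id
70
After ORDER BY (1 rows):
teams.id
70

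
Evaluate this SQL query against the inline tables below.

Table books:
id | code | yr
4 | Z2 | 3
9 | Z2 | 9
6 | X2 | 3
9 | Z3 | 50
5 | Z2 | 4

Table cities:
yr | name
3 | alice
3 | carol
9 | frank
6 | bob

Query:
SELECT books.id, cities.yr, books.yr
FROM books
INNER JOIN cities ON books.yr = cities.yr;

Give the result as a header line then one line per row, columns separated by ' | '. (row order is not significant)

== RESULT ==
books.id | cities.yr | books.yr
4 | 3 | 3
4 | 3 | 3
9 | 9 | 9
6 | 3 | 3
6 | 3 | 3

Derivation:
After JOIN cities (5 rows):
books.id | books.code | books.yr | cities.yr | cities.name
4 | Z2 | 3 | 3 | alice
4 | Z2 | 3 | 3 | carol
9 | Z2 | 9 | 9 | frank
6 | X2 | 3 | 3 | alice
6 | X2 | 3 | 3 | carol
After SELECT (5 rows):
books.id | cities.yr | books.yr
4 | 3 | 3
4 | 3 | 3
9 | 9 | 9
6 | 3 | 3
6 | 3 | 3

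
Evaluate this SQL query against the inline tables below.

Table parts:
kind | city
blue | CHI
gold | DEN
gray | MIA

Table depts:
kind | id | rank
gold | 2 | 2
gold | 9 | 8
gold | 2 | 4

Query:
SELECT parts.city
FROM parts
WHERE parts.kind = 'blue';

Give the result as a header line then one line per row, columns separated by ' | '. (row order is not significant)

After WHERE (1 rows):
parts.kind | parts.city
blue | CHI
After SELECT (1 rows):
parts.city
CHI

== RESULT ==
parts.city
CHI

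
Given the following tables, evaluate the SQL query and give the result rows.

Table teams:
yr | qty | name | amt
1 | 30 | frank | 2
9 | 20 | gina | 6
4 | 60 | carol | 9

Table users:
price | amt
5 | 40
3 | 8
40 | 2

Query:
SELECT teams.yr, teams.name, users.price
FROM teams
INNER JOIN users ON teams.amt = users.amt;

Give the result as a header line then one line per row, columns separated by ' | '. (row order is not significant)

== RESULT ==
teams.yr | teams.name | users.price
1 | frank | 40

Derivation:
After JOIN users (1 rows):
teams.yr | teams.qty | teams.name | teams.amt | users.price | users.amt
1 | 30 | frank | 2 | 40 | 2
After SELECT (1 rows):
teams.yr | teams.name | users.price
1 | frank | 40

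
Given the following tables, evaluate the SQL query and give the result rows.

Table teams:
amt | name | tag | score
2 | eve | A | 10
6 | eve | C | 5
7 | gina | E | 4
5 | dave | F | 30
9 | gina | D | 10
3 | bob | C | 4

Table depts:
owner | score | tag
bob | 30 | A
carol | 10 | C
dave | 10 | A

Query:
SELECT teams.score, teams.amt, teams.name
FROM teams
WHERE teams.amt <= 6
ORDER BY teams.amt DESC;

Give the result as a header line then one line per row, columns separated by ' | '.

== RESULT ==
teams.score | teams.amt | teams.name
5 | 6 | eve
30 | 5 | dave
4 | 3 | bob
10 | 2 | eve

Derivation:
After WHERE (4 rows):
teams.amt | teams.name | teams.tag | teams.score
2 | eve | A | 10
6 | eve | C | 5
5 | dave | F | 30
3 | bob | C | 4
After SELECT (4 rows):
teams.score | teams.amt | teams.name
10 | 2 | eve
5 | 6 | eve
30 | 5 | dave
4 | 3 | bob
After ORDER BY (4 rows):
teams.score | teams.amt | teams.name
5 | 6 | eve
30 | 5 | dave
4 | 3 | bob
10 | 2 | eve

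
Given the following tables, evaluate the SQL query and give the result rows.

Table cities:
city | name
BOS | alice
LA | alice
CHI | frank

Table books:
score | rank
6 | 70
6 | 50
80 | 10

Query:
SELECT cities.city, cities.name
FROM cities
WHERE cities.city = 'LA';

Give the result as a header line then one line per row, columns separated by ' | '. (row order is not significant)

== RESULT ==
cities.city | cities.name
LA | alice

Derivation:
After WHERE (1 rows):
cities.city | cities.name
LA | alice
After SELECT (1 rows):
cities.city | cities.name
LA | alice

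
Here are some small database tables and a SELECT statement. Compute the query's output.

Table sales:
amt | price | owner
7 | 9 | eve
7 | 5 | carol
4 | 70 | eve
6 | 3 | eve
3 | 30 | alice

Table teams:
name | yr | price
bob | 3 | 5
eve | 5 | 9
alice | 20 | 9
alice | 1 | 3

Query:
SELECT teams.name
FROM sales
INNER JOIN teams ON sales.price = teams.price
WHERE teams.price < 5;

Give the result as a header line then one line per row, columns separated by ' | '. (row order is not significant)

== RESULT ==
teams.name
alice

Derivation:
After JOIN teams (4 rows):
sales.amt | sales.price | sales.owner | teams.name | teams.yr | teams.price
7 | 9 | eve | eve | 5 | 9
7 | 9 | eve | alice | 20 | 9
7 | 5 | carol | bob | 3 | 5
6 | 3 | eve | alice | 1 | 3
After WHERE (1 rows):
sales.amt | sales.price | sales.owner | teams.name | teams.yr | teams.price
6 | 3 | eve | alice | 1 | 3
After SELECT (1 rows):
teams.name
alice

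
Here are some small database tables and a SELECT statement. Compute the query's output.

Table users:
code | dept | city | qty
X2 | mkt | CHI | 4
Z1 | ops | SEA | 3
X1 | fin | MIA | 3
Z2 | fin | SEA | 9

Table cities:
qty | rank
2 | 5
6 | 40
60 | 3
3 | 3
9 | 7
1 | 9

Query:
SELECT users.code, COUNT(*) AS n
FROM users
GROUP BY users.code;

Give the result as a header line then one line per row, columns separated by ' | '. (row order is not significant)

After GROUP BY (4 rows):
users.code | n
X2 | 1
Z1 | 1
X1 | 1
Z2 | 1

== RESULT ==
users.code | n
X2 | 1
Z1 | 1
X1 | 1
Z2 | 1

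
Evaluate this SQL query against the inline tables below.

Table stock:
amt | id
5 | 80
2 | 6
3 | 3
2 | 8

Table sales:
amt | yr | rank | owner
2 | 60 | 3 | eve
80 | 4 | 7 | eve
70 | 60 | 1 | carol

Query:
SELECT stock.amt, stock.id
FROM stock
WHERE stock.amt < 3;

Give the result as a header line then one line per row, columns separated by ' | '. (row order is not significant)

After WHERE (2 rows):
stock.amt | stock.id
2 | 6
2 | 8
After SELECT (2 rows):
stock.amt | stock.id
2 | 6
2 | 8

== RESULT ==
stock.amt | stock.id
2 | 6
2 | 8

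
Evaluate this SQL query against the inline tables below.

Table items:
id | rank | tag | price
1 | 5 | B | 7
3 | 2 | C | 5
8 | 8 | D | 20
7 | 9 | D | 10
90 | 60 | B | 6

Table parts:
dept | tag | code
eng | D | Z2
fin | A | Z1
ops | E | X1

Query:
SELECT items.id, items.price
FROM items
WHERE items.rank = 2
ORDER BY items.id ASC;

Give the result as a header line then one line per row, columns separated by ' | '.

After WHERE (1 rows):
items.id | items.rank | items.tag | items.price
3 | 2 | C | 5
After SELECT (1 rows):
items.id | items.price
3 | 5
After ORDER BY (1 rows):
items.id | items.price
3 | 5

== RESULT ==
items.id | items.price
3 | 5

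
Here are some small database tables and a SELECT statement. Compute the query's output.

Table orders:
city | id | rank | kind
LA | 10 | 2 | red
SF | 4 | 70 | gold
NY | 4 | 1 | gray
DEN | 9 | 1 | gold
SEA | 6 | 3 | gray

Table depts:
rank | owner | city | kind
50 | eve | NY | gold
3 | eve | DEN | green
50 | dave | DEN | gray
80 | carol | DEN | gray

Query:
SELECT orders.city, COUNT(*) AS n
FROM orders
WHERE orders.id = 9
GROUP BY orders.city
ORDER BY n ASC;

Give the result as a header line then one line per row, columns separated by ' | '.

== RESULT ==
orders.city | n
DEN | 1

Derivation:
After WHERE (1 rows):
orders.city | orders.id | orders.rank | orders.kind
DEN | 9 | 1 | gold
After GROUP BY (1 rows):
orders.city | n
DEN | 1
After ORDER BY (1 rows):
orders.city | n
DEN | 1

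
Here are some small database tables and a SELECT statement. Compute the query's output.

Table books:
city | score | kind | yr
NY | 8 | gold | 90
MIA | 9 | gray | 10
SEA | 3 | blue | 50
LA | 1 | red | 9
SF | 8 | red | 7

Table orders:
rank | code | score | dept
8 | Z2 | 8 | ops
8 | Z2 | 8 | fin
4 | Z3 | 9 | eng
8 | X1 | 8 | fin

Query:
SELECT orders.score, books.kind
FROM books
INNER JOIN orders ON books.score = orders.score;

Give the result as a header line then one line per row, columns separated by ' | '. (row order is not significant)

== RESULT ==
orders.score | books.kind
8 | gold
8 | gold
8 | gold
9 | gray
8 | red
8 | red
8 | red

Derivation:
After JOIN orders (7 rows):
books.city | books.score | books.kind | books.yr | orders.rank | orders.code | orders.score | orders.dept
NY | 8 | gold | 90 | 8 | Z2 | 8 | ops
NY | 8 | gold | 90 | 8 | Z2 | 8 | fin
NY | 8 | gold | 90 | 8 | X1 | 8 | fin
MIA | 9 | gray | 10 | 4 | Z3 | 9 | eng
SF | 8 | red | 7 | 8 | Z2 | 8 | ops
SF | 8 | red | 7 | 8 | Z2 | 8 | fin
SF | 8 | red | 7 | 8 | X1 | 8 | fin
After SELECT (7 rows):
orders.score | books.kind
8 | gold
8 | gold
8 | gold
9 | gray
8 | red
8 | red
8 | red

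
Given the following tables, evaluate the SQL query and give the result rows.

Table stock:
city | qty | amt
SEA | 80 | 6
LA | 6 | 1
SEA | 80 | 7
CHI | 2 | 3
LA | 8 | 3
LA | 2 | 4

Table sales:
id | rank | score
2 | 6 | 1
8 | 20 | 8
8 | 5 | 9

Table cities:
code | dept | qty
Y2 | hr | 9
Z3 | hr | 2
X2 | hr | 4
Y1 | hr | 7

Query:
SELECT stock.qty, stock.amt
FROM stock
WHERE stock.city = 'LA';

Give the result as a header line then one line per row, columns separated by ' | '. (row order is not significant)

After WHERE (3 rows):
stock.city | stock.qty | stock.amt
LA | 6 | 1
LA | 8 | 3
LA | 2 | 4
After SELECT (3 rows):
stock.qty | stock.amt
6 | 1
8 | 3
2 | 4

== RESULT ==
stock.qty | stock.amt
6 | 1
8 | 3
2 | 4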